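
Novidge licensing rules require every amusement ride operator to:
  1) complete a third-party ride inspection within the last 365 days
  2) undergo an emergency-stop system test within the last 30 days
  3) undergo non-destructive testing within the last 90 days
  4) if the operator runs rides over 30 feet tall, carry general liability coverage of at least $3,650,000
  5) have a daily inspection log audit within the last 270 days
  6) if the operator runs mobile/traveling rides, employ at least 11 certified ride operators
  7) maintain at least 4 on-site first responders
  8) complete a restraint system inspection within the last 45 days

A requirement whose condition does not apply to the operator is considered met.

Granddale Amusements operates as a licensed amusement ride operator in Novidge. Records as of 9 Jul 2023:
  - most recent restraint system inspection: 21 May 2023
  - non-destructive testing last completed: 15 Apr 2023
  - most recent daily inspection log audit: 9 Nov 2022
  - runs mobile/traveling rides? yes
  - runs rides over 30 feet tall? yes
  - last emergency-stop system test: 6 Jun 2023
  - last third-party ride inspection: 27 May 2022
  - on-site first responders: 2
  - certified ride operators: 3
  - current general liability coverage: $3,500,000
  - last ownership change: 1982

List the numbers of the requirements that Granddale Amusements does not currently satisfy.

1, 2, 4, 6, 7, 8

1. third-party ride inspection 408 days ago vs limit 365 → not met
2. emergency-stop system test 33 days ago vs limit 30 → not met
3. non-destructive testing 85 days ago vs limit 90 → met
4. condition 'runs rides over 30 feet tall' holds; general liability coverage $3,500,000 < $3,650,000 → not met
5. daily inspection log audit 242 days ago vs limit 270 → met
6. condition 'runs mobile/traveling rides' holds; certified ride operators 3 < 11 → not met
7. on-site first responders 2 < 4 → not met
8. restraint system inspection 49 days ago vs limit 45 → not met
Not met: 1, 2, 4, 6, 7, 8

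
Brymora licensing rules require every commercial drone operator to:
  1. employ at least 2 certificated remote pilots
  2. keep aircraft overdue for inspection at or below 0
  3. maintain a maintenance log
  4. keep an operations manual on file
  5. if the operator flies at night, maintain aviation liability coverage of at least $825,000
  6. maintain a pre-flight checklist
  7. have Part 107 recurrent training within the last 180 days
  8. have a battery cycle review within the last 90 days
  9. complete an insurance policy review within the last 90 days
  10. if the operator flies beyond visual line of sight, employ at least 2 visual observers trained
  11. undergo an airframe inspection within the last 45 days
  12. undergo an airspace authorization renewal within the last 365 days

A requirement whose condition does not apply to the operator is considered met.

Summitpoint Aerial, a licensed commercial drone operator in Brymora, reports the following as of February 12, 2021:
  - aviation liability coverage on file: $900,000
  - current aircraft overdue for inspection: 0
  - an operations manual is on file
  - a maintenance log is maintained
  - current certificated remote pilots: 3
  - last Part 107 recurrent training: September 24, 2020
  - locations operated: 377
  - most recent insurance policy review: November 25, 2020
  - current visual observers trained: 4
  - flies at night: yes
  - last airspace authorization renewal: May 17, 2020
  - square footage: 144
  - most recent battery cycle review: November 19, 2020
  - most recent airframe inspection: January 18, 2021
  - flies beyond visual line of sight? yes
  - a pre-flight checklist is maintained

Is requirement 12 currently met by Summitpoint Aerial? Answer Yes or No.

Yes

12. airspace authorization renewal 271 days ago vs limit 365 → met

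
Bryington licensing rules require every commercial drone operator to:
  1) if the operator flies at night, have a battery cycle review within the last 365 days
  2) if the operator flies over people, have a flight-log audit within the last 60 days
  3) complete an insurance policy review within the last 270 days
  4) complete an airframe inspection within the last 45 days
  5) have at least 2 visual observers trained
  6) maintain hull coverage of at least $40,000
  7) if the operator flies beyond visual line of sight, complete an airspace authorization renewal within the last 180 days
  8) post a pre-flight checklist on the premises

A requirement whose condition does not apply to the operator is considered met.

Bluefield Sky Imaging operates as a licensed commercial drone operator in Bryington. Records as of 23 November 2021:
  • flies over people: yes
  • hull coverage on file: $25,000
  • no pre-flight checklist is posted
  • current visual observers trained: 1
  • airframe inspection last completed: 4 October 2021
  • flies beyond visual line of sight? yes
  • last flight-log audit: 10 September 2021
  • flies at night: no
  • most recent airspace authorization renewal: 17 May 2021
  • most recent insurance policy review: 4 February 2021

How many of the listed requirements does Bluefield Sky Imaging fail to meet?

1. condition 'flies at night' does not hold → requirement n/a → met
2. condition 'flies over people' holds; flight-log audit 74 days ago vs limit 60 → not met
3. insurance policy review 292 days ago vs limit 270 → not met
4. airframe inspection 50 days ago vs limit 45 → not met
5. visual observers trained 1 < 2 → not met
6. hull coverage $25,000 < $40,000 → not met
7. condition 'flies beyond visual line of sight' holds; airspace authorization renewal 190 days ago vs limit 180 → not met
8. pre-flight checklist absent → not met
Not met: 7 of 8

7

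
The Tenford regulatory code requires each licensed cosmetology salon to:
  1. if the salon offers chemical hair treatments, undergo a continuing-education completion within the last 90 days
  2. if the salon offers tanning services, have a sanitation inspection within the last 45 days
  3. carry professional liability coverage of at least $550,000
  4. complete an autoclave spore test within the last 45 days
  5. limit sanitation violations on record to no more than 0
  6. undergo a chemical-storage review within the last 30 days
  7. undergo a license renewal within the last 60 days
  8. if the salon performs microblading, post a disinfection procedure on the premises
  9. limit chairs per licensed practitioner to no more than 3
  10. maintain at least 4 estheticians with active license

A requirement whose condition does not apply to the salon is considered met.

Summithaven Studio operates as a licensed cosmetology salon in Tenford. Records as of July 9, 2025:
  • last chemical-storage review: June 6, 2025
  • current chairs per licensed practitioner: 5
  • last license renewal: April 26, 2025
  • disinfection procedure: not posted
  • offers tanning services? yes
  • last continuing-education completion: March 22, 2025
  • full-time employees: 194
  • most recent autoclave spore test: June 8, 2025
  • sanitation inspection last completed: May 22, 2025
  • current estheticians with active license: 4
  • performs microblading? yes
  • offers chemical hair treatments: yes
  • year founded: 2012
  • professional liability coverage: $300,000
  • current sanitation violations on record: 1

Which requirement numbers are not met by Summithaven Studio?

1, 2, 3, 5, 6, 7, 8, 9

1. condition 'offers chemical hair treatments' holds; continuing-education completion 109 days ago vs limit 90 → not met
2. condition 'offers tanning services' holds; sanitation inspection 48 days ago vs limit 45 → not met
3. professional liability coverage $300,000 < $550,000 → not met
4. autoclave spore test 31 days ago vs limit 45 → met
5. sanitation violations on record 1 > 0 → not met
6. chemical-storage review 33 days ago vs limit 30 → not met
7. license renewal 74 days ago vs limit 60 → not met
8. condition 'performs microblading' holds; disinfection procedure absent → not met
9. chairs per licensed practitioner 5 > 3 → not met
10. estheticians with active license 4 ≥ 4 → met
Not met: 1, 2, 3, 5, 6, 7, 8, 9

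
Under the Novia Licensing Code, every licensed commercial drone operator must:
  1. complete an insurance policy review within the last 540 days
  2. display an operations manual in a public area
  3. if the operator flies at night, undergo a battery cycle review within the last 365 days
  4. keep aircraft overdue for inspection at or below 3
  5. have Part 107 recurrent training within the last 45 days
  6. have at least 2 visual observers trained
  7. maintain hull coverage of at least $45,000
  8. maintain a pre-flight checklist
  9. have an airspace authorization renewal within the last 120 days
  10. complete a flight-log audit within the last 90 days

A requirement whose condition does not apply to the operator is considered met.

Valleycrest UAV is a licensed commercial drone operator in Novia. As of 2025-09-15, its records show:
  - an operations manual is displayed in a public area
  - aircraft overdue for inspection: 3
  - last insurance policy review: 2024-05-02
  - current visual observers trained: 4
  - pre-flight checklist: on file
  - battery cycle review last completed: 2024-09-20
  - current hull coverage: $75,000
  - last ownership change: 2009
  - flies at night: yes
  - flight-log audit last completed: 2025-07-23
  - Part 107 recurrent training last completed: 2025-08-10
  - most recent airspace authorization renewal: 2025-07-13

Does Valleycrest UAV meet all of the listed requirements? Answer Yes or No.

Yes

1. insurance policy review 501 days ago vs limit 540 → met
2. operations manual present → met
3. condition 'flies at night' holds; battery cycle review 360 days ago vs limit 365 → met
4. aircraft overdue for inspection 3 ≤ 3 → met
5. Part 107 recurrent training 36 days ago vs limit 45 → met
6. visual observers trained 4 ≥ 2 → met
7. hull coverage $75,000 ≥ $45,000 → met
8. pre-flight checklist present → met
9. airspace authorization renewal 64 days ago vs limit 120 → met
10. flight-log audit 54 days ago vs limit 90 → met
All met.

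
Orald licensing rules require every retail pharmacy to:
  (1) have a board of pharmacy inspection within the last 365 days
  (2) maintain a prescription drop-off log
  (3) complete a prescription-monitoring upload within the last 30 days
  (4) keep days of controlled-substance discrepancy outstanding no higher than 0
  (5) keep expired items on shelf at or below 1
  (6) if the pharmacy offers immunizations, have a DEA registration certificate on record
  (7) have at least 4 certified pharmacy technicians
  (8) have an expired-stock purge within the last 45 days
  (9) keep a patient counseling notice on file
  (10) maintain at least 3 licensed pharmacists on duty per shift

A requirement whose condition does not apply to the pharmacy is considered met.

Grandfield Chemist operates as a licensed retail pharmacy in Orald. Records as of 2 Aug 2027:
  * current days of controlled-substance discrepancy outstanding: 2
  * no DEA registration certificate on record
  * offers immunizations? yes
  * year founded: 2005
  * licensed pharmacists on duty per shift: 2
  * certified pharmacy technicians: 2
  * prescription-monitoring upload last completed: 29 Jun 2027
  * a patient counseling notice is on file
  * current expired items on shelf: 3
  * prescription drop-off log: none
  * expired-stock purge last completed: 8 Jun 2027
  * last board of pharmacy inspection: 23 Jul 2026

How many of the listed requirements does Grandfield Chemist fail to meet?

1. board of pharmacy inspection 375 days ago vs limit 365 → not met
2. prescription drop-off log absent → not met
3. prescription-monitoring upload 34 days ago vs limit 30 → not met
4. days of controlled-substance discrepancy outstanding 2 > 0 → not met
5. expired items on shelf 3 > 1 → not met
6. condition 'offers immunizations' holds; DEA registration certificate absent → not met
7. certified pharmacy technicians 2 < 4 → not met
8. expired-stock purge 55 days ago vs limit 45 → not met
9. patient counseling notice present → met
10. licensed pharmacists on duty per shift 2 < 3 → not met
Not met: 9 of 10

9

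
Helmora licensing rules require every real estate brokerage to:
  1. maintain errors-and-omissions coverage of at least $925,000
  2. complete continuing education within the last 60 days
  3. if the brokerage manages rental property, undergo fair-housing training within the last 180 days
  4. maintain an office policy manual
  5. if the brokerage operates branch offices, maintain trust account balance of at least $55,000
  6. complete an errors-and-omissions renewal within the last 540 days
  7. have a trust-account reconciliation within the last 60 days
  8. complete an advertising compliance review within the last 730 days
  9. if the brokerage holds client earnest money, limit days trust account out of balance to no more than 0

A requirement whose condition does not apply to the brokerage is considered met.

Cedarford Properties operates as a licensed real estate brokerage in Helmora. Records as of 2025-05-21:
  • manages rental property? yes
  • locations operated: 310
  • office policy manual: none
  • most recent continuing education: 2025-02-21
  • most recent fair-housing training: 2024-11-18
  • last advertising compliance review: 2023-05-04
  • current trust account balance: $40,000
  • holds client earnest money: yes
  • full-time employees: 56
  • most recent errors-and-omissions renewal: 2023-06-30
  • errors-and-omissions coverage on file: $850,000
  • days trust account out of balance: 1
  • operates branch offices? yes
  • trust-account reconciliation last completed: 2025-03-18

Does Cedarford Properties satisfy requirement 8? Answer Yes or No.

No

8. advertising compliance review 748 days ago vs limit 730 → not met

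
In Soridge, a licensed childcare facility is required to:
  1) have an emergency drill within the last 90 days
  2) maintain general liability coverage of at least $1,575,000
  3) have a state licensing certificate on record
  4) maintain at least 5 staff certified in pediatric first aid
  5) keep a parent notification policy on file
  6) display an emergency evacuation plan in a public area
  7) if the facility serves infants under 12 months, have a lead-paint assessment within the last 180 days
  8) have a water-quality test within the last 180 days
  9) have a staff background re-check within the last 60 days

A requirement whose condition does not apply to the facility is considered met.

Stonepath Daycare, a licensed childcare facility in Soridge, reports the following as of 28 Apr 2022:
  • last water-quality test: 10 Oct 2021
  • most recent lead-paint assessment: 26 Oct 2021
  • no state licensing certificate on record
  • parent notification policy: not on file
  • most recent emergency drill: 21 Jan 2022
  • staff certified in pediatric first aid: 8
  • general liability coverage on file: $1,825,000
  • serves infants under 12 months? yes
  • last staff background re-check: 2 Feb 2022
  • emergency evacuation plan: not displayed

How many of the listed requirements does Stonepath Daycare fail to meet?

7

1. emergency drill 97 days ago vs limit 90 → not met
2. general liability coverage $1,825,000 ≥ $1,575,000 → met
3. state licensing certificate absent → not met
4. staff certified in pediatric first aid 8 ≥ 5 → met
5. parent notification policy absent → not met
6. emergency evacuation plan absent → not met
7. condition 'serves infants under 12 months' holds; lead-paint assessment 184 days ago vs limit 180 → not met
8. water-quality test 200 days ago vs limit 180 → not met
9. staff background re-check 85 days ago vs limit 60 → not met
Not met: 7 of 9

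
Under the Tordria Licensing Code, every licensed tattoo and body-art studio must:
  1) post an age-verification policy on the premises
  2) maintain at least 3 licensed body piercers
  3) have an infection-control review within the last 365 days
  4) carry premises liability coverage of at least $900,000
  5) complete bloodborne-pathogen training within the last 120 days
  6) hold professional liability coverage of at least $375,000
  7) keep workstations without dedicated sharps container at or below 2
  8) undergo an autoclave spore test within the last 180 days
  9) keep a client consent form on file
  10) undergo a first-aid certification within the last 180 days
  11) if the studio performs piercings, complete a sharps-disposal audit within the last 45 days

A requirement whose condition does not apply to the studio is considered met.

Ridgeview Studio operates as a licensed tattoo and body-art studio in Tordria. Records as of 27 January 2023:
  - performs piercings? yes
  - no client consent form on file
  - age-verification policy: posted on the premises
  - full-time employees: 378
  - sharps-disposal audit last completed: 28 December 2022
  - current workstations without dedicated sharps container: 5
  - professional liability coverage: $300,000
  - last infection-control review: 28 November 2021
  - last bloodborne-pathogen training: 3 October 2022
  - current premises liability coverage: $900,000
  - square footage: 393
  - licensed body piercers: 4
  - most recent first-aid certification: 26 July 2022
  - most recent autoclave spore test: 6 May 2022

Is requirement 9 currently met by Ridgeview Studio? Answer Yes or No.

No

9. client consent form absent → not met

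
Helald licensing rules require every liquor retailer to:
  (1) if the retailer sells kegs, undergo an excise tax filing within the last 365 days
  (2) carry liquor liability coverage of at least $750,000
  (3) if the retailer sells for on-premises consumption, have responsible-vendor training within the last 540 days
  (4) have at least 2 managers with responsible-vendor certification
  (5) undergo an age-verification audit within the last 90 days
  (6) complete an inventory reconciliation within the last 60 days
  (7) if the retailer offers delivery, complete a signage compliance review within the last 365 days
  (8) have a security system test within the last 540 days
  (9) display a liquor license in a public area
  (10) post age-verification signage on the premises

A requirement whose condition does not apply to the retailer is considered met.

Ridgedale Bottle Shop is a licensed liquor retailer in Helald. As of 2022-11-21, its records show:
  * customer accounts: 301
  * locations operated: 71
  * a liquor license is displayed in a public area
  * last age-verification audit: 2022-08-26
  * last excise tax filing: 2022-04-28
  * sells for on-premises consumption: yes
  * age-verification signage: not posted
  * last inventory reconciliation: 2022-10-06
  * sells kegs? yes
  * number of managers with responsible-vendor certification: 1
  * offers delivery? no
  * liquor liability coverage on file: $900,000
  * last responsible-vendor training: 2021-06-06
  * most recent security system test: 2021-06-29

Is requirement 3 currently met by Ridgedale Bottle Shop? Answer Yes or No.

Yes

3. condition 'sells for on-premises consumption' holds; responsible-vendor training 533 days ago vs limit 540 → met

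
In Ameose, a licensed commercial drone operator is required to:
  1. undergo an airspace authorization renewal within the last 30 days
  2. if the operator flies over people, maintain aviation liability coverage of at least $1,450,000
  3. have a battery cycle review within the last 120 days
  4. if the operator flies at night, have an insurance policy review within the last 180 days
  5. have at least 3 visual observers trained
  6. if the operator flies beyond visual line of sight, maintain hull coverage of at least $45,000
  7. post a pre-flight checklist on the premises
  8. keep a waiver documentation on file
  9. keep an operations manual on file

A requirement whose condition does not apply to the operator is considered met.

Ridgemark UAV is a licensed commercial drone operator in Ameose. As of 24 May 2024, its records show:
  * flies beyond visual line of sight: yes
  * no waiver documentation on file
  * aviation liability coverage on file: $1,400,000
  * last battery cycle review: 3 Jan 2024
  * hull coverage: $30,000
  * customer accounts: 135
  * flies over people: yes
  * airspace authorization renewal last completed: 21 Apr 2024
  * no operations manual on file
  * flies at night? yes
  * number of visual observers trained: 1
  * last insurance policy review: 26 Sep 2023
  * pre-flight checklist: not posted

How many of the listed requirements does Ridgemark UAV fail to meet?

1. airspace authorization renewal 33 days ago vs limit 30 → not met
2. condition 'flies over people' holds; aviation liability coverage $1,400,000 < $1,450,000 → not met
3. battery cycle review 142 days ago vs limit 120 → not met
4. condition 'flies at night' holds; insurance policy review 241 days ago vs limit 180 → not met
5. visual observers trained 1 < 3 → not met
6. condition 'flies beyond visual line of sight' holds; hull coverage $30,000 < $45,000 → not met
7. pre-flight checklist absent → not met
8. waiver documentation absent → not met
9. operations manual absent → not met
Not met: 9 of 9

9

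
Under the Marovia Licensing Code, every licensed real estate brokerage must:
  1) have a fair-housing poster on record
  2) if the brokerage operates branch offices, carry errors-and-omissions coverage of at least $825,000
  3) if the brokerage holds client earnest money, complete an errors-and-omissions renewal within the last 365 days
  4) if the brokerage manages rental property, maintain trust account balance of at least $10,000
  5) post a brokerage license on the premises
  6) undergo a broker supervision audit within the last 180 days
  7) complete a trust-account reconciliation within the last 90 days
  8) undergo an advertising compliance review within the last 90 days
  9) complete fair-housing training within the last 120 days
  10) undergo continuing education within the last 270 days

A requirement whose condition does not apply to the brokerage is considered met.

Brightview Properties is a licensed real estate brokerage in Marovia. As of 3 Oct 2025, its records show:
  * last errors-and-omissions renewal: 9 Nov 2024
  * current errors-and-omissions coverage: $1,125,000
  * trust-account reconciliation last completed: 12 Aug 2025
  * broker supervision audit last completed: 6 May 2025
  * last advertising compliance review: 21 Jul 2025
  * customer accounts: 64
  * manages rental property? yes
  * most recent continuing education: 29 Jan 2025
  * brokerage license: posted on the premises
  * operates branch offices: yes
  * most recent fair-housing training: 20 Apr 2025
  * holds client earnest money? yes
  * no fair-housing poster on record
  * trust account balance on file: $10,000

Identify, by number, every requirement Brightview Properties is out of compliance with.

1, 9

1. fair-housing poster absent → not met
2. condition 'operates branch offices' holds; errors-and-omissions coverage $1,125,000 ≥ $825,000 → met
3. condition 'holds client earnest money' holds; errors-and-omissions renewal 328 days ago vs limit 365 → met
4. condition 'manages rental property' holds; trust account balance $10,000 ≥ $10,000 → met
5. brokerage license present → met
6. broker supervision audit 150 days ago vs limit 180 → met
7. trust-account reconciliation 52 days ago vs limit 90 → met
8. advertising compliance review 74 days ago vs limit 90 → met
9. fair-housing training 166 days ago vs limit 120 → not met
10. continuing education 247 days ago vs limit 270 → met
Not met: 1, 9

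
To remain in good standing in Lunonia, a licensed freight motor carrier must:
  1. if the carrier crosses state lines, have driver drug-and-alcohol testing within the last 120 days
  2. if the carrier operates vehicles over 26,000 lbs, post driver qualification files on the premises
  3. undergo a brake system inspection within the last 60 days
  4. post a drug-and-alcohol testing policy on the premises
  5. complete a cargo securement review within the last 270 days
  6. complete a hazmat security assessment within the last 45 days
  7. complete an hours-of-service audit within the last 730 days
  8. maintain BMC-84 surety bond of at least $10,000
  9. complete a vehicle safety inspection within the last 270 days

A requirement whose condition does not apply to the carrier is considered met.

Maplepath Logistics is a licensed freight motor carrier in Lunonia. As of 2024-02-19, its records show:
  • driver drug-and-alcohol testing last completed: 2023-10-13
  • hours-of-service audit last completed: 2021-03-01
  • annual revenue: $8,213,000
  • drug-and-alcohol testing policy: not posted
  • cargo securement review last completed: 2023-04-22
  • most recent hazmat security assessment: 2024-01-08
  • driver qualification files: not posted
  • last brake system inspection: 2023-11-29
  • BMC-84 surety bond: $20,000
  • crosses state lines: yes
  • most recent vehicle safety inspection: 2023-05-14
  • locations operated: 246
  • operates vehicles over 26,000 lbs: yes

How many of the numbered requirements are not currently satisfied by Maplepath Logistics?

7

1. condition 'crosses state lines' holds; driver drug-and-alcohol testing 129 days ago vs limit 120 → not met
2. condition 'operates vehicles over 26,000 lbs' holds; driver qualification files absent → not met
3. brake system inspection 82 days ago vs limit 60 → not met
4. drug-and-alcohol testing policy absent → not met
5. cargo securement review 303 days ago vs limit 270 → not met
6. hazmat security assessment 42 days ago vs limit 45 → met
7. hours-of-service audit 1085 days ago vs limit 730 → not met
8. BMC-84 surety bond $20,000 ≥ $10,000 → met
9. vehicle safety inspection 281 days ago vs limit 270 → not met
Not met: 7 of 9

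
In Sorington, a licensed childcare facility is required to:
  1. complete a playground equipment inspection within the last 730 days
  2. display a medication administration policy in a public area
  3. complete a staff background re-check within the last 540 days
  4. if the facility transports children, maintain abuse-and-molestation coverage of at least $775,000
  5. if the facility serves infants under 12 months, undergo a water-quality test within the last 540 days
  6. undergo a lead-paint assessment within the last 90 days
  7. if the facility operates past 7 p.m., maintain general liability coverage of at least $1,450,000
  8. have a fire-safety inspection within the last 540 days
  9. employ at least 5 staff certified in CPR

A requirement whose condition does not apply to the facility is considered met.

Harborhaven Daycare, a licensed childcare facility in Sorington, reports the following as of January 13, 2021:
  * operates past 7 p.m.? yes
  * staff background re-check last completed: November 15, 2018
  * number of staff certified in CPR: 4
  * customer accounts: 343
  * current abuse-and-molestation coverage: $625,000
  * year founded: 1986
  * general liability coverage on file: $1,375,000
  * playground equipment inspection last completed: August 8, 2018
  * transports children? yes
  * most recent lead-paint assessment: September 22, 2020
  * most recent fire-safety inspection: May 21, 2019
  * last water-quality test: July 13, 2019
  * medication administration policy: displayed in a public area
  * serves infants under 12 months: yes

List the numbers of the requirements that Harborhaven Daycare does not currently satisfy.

1. playground equipment inspection 889 days ago vs limit 730 → not met
2. medication administration policy present → met
3. staff background re-check 790 days ago vs limit 540 → not met
4. condition 'transports children' holds; abuse-and-molestation coverage $625,000 < $775,000 → not met
5. condition 'serves infants under 12 months' holds; water-quality test 550 days ago vs limit 540 → not met
6. lead-paint assessment 113 days ago vs limit 90 → not met
7. condition 'operates past 7 p.m.' holds; general liability coverage $1,375,000 < $1,450,000 → not met
8. fire-safety inspection 603 days ago vs limit 540 → not met
9. staff certified in CPR 4 < 5 → not met
Not met: 1, 3, 4, 5, 6, 7, 8, 9

1, 3, 4, 5, 6, 7, 8, 9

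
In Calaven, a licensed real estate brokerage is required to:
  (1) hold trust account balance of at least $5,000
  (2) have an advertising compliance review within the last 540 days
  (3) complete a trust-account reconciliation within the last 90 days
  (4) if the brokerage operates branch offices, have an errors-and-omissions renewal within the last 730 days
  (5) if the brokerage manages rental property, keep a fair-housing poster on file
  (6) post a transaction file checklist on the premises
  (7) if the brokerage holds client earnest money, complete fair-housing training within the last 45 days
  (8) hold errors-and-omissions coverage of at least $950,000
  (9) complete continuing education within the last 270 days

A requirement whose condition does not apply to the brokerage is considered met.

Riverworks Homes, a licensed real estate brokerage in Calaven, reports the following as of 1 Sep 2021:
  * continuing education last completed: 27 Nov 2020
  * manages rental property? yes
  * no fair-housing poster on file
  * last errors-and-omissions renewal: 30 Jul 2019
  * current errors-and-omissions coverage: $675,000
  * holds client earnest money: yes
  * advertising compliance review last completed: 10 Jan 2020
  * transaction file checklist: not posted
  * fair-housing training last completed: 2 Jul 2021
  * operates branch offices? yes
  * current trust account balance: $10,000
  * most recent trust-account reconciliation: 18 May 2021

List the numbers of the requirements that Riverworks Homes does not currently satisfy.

1. trust account balance $10,000 ≥ $5,000 → met
2. advertising compliance review 600 days ago vs limit 540 → not met
3. trust-account reconciliation 106 days ago vs limit 90 → not met
4. condition 'operates branch offices' holds; errors-and-omissions renewal 764 days ago vs limit 730 → not met
5. condition 'manages rental property' holds; fair-housing poster absent → not met
6. transaction file checklist absent → not met
7. condition 'holds client earnest money' holds; fair-housing training 61 days ago vs limit 45 → not met
8. errors-and-omissions coverage $675,000 < $950,000 → not met
9. continuing education 278 days ago vs limit 270 → not met
Not met: 2, 3, 4, 5, 6, 7, 8, 9

2, 3, 4, 5, 6, 7, 8, 9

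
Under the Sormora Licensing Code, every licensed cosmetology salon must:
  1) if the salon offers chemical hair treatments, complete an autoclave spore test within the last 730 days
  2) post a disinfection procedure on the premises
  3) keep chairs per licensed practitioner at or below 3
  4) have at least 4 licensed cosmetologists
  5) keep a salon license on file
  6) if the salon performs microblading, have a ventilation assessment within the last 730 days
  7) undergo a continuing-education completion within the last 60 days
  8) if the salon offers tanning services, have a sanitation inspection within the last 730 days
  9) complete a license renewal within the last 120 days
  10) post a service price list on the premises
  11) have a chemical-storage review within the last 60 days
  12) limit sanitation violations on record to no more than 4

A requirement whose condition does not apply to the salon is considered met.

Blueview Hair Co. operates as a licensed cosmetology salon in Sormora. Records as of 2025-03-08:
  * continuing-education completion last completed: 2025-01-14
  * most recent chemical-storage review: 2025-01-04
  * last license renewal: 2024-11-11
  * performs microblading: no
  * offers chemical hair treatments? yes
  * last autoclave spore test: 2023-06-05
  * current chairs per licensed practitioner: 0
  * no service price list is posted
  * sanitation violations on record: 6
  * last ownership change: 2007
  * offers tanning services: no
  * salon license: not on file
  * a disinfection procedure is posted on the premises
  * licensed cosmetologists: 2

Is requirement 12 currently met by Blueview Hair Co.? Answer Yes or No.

No

12. sanitation violations on record 6 > 4 → not met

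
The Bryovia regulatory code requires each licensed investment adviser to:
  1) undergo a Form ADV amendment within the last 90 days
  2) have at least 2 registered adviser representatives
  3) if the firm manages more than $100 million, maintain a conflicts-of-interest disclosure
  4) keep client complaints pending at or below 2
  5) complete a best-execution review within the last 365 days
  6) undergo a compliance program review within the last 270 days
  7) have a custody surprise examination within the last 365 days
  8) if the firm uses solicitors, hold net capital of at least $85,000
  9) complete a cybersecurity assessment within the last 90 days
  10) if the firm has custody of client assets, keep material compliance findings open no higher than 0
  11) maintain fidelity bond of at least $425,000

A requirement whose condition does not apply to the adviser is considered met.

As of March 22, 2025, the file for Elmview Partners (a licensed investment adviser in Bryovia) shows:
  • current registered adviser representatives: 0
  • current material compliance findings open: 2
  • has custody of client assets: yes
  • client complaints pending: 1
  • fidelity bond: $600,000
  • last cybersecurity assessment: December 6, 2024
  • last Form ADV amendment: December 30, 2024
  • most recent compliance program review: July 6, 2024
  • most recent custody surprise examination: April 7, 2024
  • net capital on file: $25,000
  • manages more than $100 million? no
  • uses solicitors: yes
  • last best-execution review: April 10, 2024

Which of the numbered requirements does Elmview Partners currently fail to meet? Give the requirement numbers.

1. Form ADV amendment 82 days ago vs limit 90 → met
2. registered adviser representatives 0 < 2 → not met
3. condition 'manages more than $100 million' does not hold → requirement n/a → met
4. client complaints pending 1 ≤ 2 → met
5. best-execution review 346 days ago vs limit 365 → met
6. compliance program review 259 days ago vs limit 270 → met
7. custody surprise examination 349 days ago vs limit 365 → met
8. condition 'uses solicitors' holds; net capital $25,000 < $85,000 → not met
9. cybersecurity assessment 106 days ago vs limit 90 → not met
10. condition 'has custody of client assets' holds; material compliance findings open 2 > 0 → not met
11. fidelity bond $600,000 ≥ $425,000 → met
Not met: 2, 8, 9, 10

2, 8, 9, 10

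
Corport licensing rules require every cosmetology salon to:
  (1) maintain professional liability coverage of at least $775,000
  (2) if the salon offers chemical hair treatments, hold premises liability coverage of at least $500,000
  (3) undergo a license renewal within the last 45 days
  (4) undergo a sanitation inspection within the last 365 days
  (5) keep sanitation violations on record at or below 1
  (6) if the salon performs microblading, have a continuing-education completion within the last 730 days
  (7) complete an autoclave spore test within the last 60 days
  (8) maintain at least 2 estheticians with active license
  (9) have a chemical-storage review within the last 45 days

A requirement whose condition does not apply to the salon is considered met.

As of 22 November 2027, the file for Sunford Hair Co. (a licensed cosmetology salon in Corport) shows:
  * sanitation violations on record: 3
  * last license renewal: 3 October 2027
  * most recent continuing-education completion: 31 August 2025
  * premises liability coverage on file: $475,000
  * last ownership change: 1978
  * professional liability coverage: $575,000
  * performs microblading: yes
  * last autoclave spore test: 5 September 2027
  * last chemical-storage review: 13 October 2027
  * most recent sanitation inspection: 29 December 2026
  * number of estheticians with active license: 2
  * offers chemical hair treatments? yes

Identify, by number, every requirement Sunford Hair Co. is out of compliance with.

1, 2, 3, 5, 6, 7

1. professional liability coverage $575,000 < $775,000 → not met
2. condition 'offers chemical hair treatments' holds; premises liability coverage $475,000 < $500,000 → not met
3. license renewal 50 days ago vs limit 45 → not met
4. sanitation inspection 328 days ago vs limit 365 → met
5. sanitation violations on record 3 > 1 → not met
6. condition 'performs microblading' holds; continuing-education completion 813 days ago vs limit 730 → not met
7. autoclave spore test 78 days ago vs limit 60 → not met
8. estheticians with active license 2 ≥ 2 → met
9. chemical-storage review 40 days ago vs limit 45 → met
Not met: 1, 2, 3, 5, 6, 7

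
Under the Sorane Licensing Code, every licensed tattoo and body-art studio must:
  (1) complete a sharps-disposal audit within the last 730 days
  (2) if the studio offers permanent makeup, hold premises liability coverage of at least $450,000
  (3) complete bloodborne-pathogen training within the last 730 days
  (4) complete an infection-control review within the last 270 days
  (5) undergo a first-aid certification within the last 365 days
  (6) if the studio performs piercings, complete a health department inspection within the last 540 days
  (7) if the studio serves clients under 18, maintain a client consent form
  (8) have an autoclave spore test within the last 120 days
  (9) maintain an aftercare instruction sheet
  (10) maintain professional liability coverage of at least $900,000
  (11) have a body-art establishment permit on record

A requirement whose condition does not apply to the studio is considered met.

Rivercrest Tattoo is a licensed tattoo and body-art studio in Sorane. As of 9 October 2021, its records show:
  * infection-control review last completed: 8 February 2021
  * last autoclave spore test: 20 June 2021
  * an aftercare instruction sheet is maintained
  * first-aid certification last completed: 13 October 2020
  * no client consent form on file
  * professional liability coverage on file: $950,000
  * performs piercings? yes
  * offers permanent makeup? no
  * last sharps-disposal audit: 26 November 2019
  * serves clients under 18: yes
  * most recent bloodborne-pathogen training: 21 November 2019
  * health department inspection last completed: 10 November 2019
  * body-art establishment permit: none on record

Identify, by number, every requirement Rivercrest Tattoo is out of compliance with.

1. sharps-disposal audit 683 days ago vs limit 730 → met
2. condition 'offers permanent makeup' does not hold → requirement n/a → met
3. bloodborne-pathogen training 688 days ago vs limit 730 → met
4. infection-control review 243 days ago vs limit 270 → met
5. first-aid certification 361 days ago vs limit 365 → met
6. condition 'performs piercings' holds; health department inspection 699 days ago vs limit 540 → not met
7. condition 'serves clients under 18' holds; client consent form absent → not met
8. autoclave spore test 111 days ago vs limit 120 → met
9. aftercare instruction sheet present → met
10. professional liability coverage $950,000 ≥ $900,000 → met
11. body-art establishment permit absent → not met
Not met: 6, 7, 11

6, 7, 11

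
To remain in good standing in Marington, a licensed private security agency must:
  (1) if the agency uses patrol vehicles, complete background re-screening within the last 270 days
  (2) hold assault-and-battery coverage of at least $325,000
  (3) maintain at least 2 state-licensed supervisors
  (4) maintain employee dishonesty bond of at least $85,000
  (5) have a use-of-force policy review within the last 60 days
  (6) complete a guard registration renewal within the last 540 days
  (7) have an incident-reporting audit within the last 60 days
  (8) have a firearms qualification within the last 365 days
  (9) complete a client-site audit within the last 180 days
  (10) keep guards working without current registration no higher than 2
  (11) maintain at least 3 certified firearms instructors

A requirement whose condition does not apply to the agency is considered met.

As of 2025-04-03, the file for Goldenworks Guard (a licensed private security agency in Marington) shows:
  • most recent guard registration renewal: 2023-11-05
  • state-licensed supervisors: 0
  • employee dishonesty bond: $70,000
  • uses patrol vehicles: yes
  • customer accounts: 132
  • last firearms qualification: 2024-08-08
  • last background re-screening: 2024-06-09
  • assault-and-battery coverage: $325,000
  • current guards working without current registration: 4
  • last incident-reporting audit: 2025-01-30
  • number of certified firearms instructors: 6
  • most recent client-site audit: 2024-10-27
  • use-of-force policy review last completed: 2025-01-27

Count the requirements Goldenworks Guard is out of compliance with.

1. condition 'uses patrol vehicles' holds; background re-screening 298 days ago vs limit 270 → not met
2. assault-and-battery coverage $325,000 ≥ $325,000 → met
3. state-licensed supervisors 0 < 2 → not met
4. employee dishonesty bond $70,000 < $85,000 → not met
5. use-of-force policy review 66 days ago vs limit 60 → not met
6. guard registration renewal 515 days ago vs limit 540 → met
7. incident-reporting audit 63 days ago vs limit 60 → not met
8. firearms qualification 238 days ago vs limit 365 → met
9. client-site audit 158 days ago vs limit 180 → met
10. guards working without current registration 4 > 2 → not met
11. certified firearms instructors 6 ≥ 3 → met
Not met: 6 of 11

6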